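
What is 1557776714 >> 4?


0b1011100110110011100100101001010 >> 4 = 0b101110011011001110010010100 = 97361044

97361044


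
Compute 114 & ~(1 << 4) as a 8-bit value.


114 & ~(1 << 4) = 98

98


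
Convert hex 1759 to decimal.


1759 hex = 5977 decimal

5977


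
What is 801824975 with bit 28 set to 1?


801824975 | (1 << 28) = 801824975 | 268435456 = 1070260431

1070260431


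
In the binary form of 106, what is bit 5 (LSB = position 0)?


0b1101010, position 5 = 1

1


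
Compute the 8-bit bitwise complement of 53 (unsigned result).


~0b110101 = 0b11001010 = 202 (8-bit unsigned)

202


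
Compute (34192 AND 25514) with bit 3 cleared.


Step 1: 34192 & 25514 = 384
Step 2: 384 & ~(1 << 3) = 384

384


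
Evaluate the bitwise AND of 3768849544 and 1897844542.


0b11100000101001000001010010001000 & 0b1110001000111101100111100111110 = 0b1100000000001000000010000001000 = 1610875912

1610875912


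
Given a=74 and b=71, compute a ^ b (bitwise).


74 ^ 71 = 13

13


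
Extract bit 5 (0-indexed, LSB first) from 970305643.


0b111001110101011011000001101011, position 5 = 1

1


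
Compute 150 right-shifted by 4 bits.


0b10010110 >> 4 = 0b1001 = 9

9


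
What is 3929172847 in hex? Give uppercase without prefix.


3929172847 = EA326B6F hex

EA326B6F


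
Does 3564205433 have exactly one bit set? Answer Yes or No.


0b11010100011100010111010101111001. Multiple bits set => No

No


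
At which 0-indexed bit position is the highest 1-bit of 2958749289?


0b10110000010110101110111001101001. Highest set bit at position 31

31


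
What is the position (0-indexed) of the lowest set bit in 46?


0b101110. Lowest set bit at position 1

1


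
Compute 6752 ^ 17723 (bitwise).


0b1101001100000 ^ 0b100010100111011 = 0b101111101011011 = 24411

24411


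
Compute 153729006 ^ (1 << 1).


153729006 ^ (1 << 1) = 153729006 ^ 2 = 153729004

153729004


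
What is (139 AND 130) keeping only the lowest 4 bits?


Step 1: 139 & 130 = 130
Step 2: 130 & 15 = 2

2


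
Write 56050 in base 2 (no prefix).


56050 = 1101101011110010 in binary

1101101011110010


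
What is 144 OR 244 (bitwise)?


0b10010000 | 0b11110100 = 0b11110100 = 244

244


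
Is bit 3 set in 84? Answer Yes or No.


0b1010100, bit 3 = 0. No

No


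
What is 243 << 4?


0b11110011 << 4 = 0b111100110000 = 3888

3888


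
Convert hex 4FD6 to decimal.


4FD6 hex = 20438 decimal

20438


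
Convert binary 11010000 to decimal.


11010000 in decimal = 208

208


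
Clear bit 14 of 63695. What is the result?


63695 & ~(1 << 14) = 47311

47311


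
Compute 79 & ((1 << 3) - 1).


79 & 7 = 7

7


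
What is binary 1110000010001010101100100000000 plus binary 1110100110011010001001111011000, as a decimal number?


1110000010001010101100100000000 + 1110100110011010001001111011000 = 11100101000100100110110011011000 = 3843189976

3843189976


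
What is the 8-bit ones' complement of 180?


180 ^ 255 = 75

75


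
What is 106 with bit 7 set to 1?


106 | (1 << 7) = 106 | 128 = 234

234


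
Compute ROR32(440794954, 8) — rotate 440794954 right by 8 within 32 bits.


Rotate 0b11010010001011111111101001010 right by 8 (32-bit) = 0b1001010000110100100010111111111 = 1243235839

1243235839


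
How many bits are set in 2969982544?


0b10110001000001100101011001010000 has 12 set bits

12


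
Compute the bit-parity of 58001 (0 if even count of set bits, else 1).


0b1110001010010001 has 7 ones => parity 1

1


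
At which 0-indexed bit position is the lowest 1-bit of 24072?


0b101111000001000. Lowest set bit at position 3

3


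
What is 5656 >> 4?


0b1011000011000 >> 4 = 0b101100001 = 353

353


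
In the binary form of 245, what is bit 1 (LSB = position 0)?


0b11110101, position 1 = 0

0


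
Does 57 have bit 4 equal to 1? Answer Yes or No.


0b111001, bit 4 = 1. Yes

Yes


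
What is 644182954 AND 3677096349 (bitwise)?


0b100110011001010111001110101010 & 0b11011011001011000000100110011101 = 0b10001001000000000110001000 = 35914120

35914120


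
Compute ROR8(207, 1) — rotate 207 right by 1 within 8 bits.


Rotate 0b11001111 right by 1 (8-bit) = 0b11100111 = 231

231


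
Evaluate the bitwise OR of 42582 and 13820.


0b1010011001010110 | 0b11010111111100 = 0b1011011111111110 = 47102

47102


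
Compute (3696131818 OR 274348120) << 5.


Step 1: 3696131818 | 274348120 = 3697180410
Step 2: 3697180410 << 5 = 118309773120

118309773120


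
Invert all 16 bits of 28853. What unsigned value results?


28853 ^ 65535 = 36682

36682


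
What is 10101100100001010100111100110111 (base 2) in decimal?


10101100100001010100111100110111 in decimal = 2894417719

2894417719


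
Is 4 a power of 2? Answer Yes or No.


0b100. Only one bit set => Yes

Yes


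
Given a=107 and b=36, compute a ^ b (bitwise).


107 ^ 36 = 79

79


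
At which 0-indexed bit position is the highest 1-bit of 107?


0b1101011. Highest set bit at position 6

6


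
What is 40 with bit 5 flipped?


40 ^ (1 << 5) = 40 ^ 32 = 8

8


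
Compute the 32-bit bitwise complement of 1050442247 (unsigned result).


~0b111110100111000111101000000111 = 0b11000001011000111000010111111000 = 3244525048 (32-bit unsigned)

3244525048


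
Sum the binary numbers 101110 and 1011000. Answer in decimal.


101110 + 1011000 = 10000110 = 134

134


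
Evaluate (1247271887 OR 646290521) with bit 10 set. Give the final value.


Step 1: 1247271887 | 646290521 = 1859641311
Step 2: 1859641311 | (1 << 10) = 1859641311 | 1024 = 1859641311

1859641311


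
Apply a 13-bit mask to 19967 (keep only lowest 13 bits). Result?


19967 & 8191 = 3583

3583


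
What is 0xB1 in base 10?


B1 hex = 177 decimal

177


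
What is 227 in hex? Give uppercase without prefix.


227 = E3 hex

E3


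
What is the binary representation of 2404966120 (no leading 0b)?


2404966120 = 10001111010110001101111011101000 in binary

10001111010110001101111011101000


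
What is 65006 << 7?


0b1111110111101110 << 7 = 0b11111101111011100000000 = 8320768

8320768


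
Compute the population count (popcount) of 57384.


0b1110000000101000 has 5 set bits

5


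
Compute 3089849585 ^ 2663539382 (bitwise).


0b10111000001010110101110011110001 ^ 0b10011110110000100110001010110110 = 0b100110111010010011111001000111 = 652820039

652820039


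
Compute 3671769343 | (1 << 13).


3671769343 | (1 << 13) = 3671769343 | 8192 = 3671777535

3671777535


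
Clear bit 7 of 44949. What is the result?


44949 & ~(1 << 7) = 44821

44821


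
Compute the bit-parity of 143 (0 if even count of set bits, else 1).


0b10001111 has 5 ones => parity 1

1


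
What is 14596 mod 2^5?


14596 & 31 = 4

4


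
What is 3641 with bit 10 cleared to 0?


3641 & ~(1 << 10) = 2617

2617


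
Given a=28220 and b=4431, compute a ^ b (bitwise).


28220 ^ 4431 = 32627

32627


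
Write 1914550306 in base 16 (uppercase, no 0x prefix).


1914550306 = 721DB822 hex

721DB822


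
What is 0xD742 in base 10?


D742 hex = 55106 decimal

55106


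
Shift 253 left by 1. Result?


0b11111101 << 1 = 0b111111010 = 506

506


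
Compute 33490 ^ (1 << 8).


33490 ^ (1 << 8) = 33490 ^ 256 = 33746

33746


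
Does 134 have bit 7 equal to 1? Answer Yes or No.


0b10000110, bit 7 = 1. Yes

Yes


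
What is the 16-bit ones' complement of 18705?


18705 ^ 65535 = 46830

46830


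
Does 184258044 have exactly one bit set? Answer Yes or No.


0b1010111110111000110111111100. Multiple bits set => No

No


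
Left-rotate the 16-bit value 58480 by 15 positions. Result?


Rotate 0b1110010001110000 left by 15 (16-bit) = 0b111001000111000 = 29240

29240


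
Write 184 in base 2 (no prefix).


184 = 10111000 in binary

10111000


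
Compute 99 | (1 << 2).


99 | (1 << 2) = 99 | 4 = 103

103


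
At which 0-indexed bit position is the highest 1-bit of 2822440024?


0b10101000001110110000010001011000. Highest set bit at position 31

31


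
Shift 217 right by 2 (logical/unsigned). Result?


0b11011001 >> 2 = 0b110110 = 54

54


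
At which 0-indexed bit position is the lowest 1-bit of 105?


0b1101001. Lowest set bit at position 0

0


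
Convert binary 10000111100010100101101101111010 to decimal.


10000111100010100101101101111010 in decimal = 2273991546

2273991546


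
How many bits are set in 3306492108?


0b11000101000101010001000011001100 has 12 set bits

12


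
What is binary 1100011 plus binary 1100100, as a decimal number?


1100011 + 1100100 = 11000111 = 199

199


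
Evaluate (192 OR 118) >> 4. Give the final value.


Step 1: 192 | 118 = 246
Step 2: 246 >> 4 = 15

15


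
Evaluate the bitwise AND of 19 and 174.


0b10011 & 0b10101110 = 0b10 = 2

2


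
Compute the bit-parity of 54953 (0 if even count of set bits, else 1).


0b1101011010101001 has 9 ones => parity 1

1


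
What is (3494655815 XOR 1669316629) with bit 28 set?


Step 1: 3494655815 ^ 1669316629 = 3006527314
Step 2: 3006527314 | (1 << 28) = 3006527314 | 268435456 = 3006527314

3006527314


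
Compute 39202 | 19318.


0b1001100100100010 | 0b100101101110110 = 0b1101101101110110 = 56182

56182


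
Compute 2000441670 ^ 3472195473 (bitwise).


0b1110111001111000101000101000110 ^ 0b11001110111101010111111110010001 = 0b10111001110010010010111011010111 = 3116969687

3116969687


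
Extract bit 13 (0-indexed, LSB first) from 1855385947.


0b1101110100101101111000101011011, position 13 = 1

1


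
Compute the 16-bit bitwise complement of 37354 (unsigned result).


~0b1001000111101010 = 0b110111000010101 = 28181 (16-bit unsigned)

28181


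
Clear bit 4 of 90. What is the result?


90 & ~(1 << 4) = 74

74


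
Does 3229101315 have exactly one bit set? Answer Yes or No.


0b11000000011110000010110100000011. Multiple bits set => No

No


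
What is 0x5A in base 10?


5A hex = 90 decimal

90


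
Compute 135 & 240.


0b10000111 & 0b11110000 = 0b10000000 = 128

128


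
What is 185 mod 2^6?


185 & 63 = 57

57


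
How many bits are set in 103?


0b1100111 has 5 set bits

5


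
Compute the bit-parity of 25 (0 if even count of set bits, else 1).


0b11001 has 3 ones => parity 1

1


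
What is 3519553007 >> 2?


0b11010001110010000001110111101111 >> 2 = 0b110100011100100000011101111011 = 879888251

879888251


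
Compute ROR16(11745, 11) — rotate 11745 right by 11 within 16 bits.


Rotate 0b10110111100001 right by 11 (16-bit) = 0b1011110000100101 = 48165

48165


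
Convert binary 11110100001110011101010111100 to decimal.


11110100001110011101010111100 in decimal = 512178876

512178876


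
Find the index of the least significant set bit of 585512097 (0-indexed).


0b100010111001100011010010100001. Lowest set bit at position 0

0


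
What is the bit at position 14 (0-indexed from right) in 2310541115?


0b10001001101110000000111100111011, position 14 = 0

0


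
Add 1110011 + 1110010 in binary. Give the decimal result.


1110011 + 1110010 = 11100101 = 229

229


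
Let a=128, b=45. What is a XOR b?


128 ^ 45 = 173

173


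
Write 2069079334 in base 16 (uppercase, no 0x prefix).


2069079334 = 7B53A526 hex

7B53A526


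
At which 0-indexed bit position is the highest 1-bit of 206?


0b11001110. Highest set bit at position 7

7


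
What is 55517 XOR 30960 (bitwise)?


0b1101100011011101 ^ 0b111100011110000 = 0b1010000000101101 = 41005

41005


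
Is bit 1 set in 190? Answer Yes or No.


0b10111110, bit 1 = 1. Yes

Yes


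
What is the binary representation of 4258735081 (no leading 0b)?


4258735081 = 11111101110101110010001111101001 in binary

11111101110101110010001111101001


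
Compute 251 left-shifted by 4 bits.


0b11111011 << 4 = 0b111110110000 = 4016

4016


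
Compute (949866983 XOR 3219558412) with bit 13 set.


Step 1: 949866983 ^ 3219558412 = 2273001963
Step 2: 2273001963 | (1 << 13) = 2273001963 | 8192 = 2273010155

2273010155


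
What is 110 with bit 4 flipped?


110 ^ (1 << 4) = 110 ^ 16 = 126

126


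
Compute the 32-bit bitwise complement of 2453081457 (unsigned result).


~0b10010010001101110000110101110001 = 0b1101101110010001111001010001110 = 1841885838 (32-bit unsigned)

1841885838


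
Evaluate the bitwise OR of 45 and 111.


0b101101 | 0b1101111 = 0b1101111 = 111

111


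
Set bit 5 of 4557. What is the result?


4557 | (1 << 5) = 4557 | 32 = 4589

4589


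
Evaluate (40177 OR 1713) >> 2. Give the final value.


Step 1: 40177 | 1713 = 40689
Step 2: 40689 >> 2 = 10172

10172


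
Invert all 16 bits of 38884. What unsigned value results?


38884 ^ 65535 = 26651

26651


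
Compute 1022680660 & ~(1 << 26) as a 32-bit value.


1022680660 & ~(1 << 26) = 955571796

955571796


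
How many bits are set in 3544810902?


0b11010011010010011000010110010110 has 15 set bits

15


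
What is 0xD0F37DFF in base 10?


D0F37DFF hex = 3505618431 decimal

3505618431


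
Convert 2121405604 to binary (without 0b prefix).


2121405604 = 1111110011100100001010010100100 in binary

1111110011100100001010010100100


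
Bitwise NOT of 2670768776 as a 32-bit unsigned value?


~0b10011111001100001011001010001000 = 0b1100000110011110100110101110111 = 1624198519 (32-bit unsigned)

1624198519


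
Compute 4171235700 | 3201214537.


0b11111000101000000000000101110100 | 0b10111110110011101010100001001001 = 0b11111110111011101010100101111101 = 4277053821

4277053821


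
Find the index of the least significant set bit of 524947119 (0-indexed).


0b11111010010100000111010101111. Lowest set bit at position 0

0


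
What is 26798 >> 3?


0b110100010101110 >> 3 = 0b110100010101 = 3349

3349


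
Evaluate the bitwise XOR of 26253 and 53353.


0b110011010001101 ^ 0b1101000001101001 = 0b1011011011100100 = 46820

46820


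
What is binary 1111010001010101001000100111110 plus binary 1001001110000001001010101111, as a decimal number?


1111010001010101001000100111110 + 1001001110000001001010101111 = 10000011011000101010001111101101 = 2204279789

2204279789


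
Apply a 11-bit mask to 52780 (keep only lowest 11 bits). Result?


52780 & 2047 = 1580

1580


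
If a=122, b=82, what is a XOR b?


122 ^ 82 = 40

40


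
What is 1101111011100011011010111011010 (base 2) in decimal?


1101111011100011011010111011010 in decimal = 1869723098

1869723098


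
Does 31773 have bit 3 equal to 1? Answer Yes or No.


0b111110000011101, bit 3 = 1. Yes

Yes


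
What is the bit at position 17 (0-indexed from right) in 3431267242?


0b11001100100001001111101110101010, position 17 = 0

0


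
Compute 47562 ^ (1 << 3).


47562 ^ (1 << 3) = 47562 ^ 8 = 47554

47554


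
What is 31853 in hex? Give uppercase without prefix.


31853 = 7C6D hex

7C6D


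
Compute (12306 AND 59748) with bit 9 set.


Step 1: 12306 & 59748 = 8192
Step 2: 8192 | (1 << 9) = 8192 | 512 = 8704

8704


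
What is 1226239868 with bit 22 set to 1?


1226239868 | (1 << 22) = 1226239868 | 4194304 = 1230434172

1230434172


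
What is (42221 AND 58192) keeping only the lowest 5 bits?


Step 1: 42221 & 58192 = 41024
Step 2: 41024 & 31 = 0

0


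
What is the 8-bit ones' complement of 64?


64 ^ 255 = 191

191


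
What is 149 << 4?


0b10010101 << 4 = 0b100101010000 = 2384

2384


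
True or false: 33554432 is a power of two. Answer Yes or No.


0b10000000000000000000000000. Only one bit set => Yes

Yes


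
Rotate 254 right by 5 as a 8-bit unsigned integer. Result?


Rotate 0b11111110 right by 5 (8-bit) = 0b11110111 = 247

247


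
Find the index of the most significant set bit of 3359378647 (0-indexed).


0b11001000001111000000110011010111. Highest set bit at position 31

31


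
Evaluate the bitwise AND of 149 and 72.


0b10010101 & 0b1001000 = 0b0 = 0

0


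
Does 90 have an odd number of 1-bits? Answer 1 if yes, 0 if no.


0b1011010 has 4 ones => parity 0

0


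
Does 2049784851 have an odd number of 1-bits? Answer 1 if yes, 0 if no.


0b1111010001011010011110000010011 has 16 ones => parity 0

0


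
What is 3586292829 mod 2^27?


3586292829 & 134217727 = 96631901

96631901


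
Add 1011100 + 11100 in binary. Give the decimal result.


1011100 + 11100 = 1111000 = 120

120


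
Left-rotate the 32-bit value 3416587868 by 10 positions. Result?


Rotate 0b11001011101001001111111001011100 left by 10 (32-bit) = 0b10010011111110010111001100101110 = 2482598702

2482598702


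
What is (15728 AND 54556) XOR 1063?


Step 1: 15728 & 54556 = 5392
Step 2: 5392 ^ 1063 = 4407

4407


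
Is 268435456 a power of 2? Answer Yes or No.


0b10000000000000000000000000000. Only one bit set => Yes

Yes


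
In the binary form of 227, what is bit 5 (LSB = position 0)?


0b11100011, position 5 = 1

1


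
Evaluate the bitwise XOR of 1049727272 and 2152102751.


0b111110100100011001000100101000 ^ 0b10000000010001100111101101011111 = 0b10111110110101111110101001110111 = 3201821303

3201821303


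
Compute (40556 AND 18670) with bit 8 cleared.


Step 1: 40556 & 18670 = 2156
Step 2: 2156 & ~(1 << 8) = 2156

2156


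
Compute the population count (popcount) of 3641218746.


0b11011001000010001001011010111010 has 15 set bits

15


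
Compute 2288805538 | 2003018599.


0b10001000011011000110011010100010 | 0b1110111011000111010001101100111 = 0b11111111011011111110011111100111 = 4285523943

4285523943


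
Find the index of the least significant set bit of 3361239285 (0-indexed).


0b11001000010110000111000011110101. Lowest set bit at position 0

0


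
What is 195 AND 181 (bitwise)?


0b11000011 & 0b10110101 = 0b10000001 = 129

129


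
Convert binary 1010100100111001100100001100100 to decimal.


1010100100111001100100001100100 in decimal = 1419561060

1419561060


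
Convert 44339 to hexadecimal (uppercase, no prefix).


44339 = AD33 hex

AD33


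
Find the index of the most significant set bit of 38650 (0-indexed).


0b1001011011111010. Highest set bit at position 15

15


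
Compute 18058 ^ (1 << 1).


18058 ^ (1 << 1) = 18058 ^ 2 = 18056

18056


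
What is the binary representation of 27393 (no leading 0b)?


27393 = 110101100000001 in binary

110101100000001


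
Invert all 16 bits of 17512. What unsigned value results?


17512 ^ 65535 = 48023

48023


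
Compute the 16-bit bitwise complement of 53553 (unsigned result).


~0b1101000100110001 = 0b10111011001110 = 11982 (16-bit unsigned)

11982


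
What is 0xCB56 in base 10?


CB56 hex = 52054 decimal

52054


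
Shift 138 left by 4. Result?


0b10001010 << 4 = 0b100010100000 = 2208

2208


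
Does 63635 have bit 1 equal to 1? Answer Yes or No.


0b1111100010010011, bit 1 = 1. Yes

Yes


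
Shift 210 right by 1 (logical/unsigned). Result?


0b11010010 >> 1 = 0b1101001 = 105

105


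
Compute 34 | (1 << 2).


34 | (1 << 2) = 34 | 4 = 38

38


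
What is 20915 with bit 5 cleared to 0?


20915 & ~(1 << 5) = 20883

20883


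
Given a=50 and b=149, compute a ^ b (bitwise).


50 ^ 149 = 167

167


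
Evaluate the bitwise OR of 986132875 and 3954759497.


0b111010110001110011000110001011 | 0b11101011101110001101011101001001 = 0b11111011111111111111011111001011 = 4227856331

4227856331


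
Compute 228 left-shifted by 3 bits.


0b11100100 << 3 = 0b11100100000 = 1824

1824


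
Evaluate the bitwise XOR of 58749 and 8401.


0b1110010101111101 ^ 0b10000011010001 = 0b1100010110101100 = 50604

50604


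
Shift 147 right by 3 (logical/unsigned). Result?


0b10010011 >> 3 = 0b10010 = 18

18


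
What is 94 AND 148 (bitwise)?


0b1011110 & 0b10010100 = 0b10100 = 20

20


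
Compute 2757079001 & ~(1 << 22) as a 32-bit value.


2757079001 & ~(1 << 22) = 2752884697

2752884697


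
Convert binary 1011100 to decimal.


1011100 in decimal = 92

92


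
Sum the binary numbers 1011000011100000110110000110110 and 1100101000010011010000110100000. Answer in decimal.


1011000011100000110110000110110 + 1100101000010011010000110100000 = 10111101011110100000110111010110 = 3178892758

3178892758


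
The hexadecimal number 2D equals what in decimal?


2D hex = 45 decimal

45


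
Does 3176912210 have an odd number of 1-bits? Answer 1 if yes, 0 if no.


0b10111101010110111101010101010010 has 19 ones => parity 1

1


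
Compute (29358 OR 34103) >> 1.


Step 1: 29358 | 34103 = 63423
Step 2: 63423 >> 1 = 31711

31711


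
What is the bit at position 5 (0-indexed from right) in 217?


0b11011001, position 5 = 0

0


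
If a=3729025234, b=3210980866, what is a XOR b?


3729025234 ^ 3210980866 = 1629996752

1629996752


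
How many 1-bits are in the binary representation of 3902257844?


0b11101000100101111011101010110100 has 18 set bits

18


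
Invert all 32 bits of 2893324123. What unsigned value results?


2893324123 ^ 4294967295 = 1401643172

1401643172


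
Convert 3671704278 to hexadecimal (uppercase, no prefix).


3671704278 = DAD9C2D6 hex

DAD9C2D6


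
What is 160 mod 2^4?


160 & 15 = 0

0


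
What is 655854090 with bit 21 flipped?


655854090 ^ (1 << 21) = 655854090 ^ 2097152 = 657951242

657951242


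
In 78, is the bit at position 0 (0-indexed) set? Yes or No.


0b1001110, bit 0 = 0. No

No


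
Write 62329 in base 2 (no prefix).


62329 = 1111001101111001 in binary

1111001101111001


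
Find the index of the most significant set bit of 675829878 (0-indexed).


0b101000010010000101100001110110. Highest set bit at position 29

29


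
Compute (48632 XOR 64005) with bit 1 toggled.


Step 1: 48632 ^ 64005 = 18429
Step 2: 18429 ^ (1 << 1) = 18429 ^ 2 = 18431

18431


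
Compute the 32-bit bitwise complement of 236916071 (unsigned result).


~0b1110000111110000110101100111 = 0b11110001111000001111001010011000 = 4058051224 (32-bit unsigned)

4058051224


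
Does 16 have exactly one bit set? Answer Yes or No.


0b10000. Only one bit set => Yes

Yes


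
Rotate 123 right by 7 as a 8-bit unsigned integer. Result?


Rotate 0b1111011 right by 7 (8-bit) = 0b11110110 = 246

246


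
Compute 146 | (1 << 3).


146 | (1 << 3) = 146 | 8 = 154

154


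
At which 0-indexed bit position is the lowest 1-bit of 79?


0b1001111. Lowest set bit at position 0

0


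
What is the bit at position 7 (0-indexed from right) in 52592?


0b1100110101110000, position 7 = 0

0


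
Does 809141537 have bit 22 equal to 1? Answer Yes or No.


0b110000001110101000010100100001, bit 22 = 0. No

No


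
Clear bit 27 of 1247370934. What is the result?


1247370934 & ~(1 << 27) = 1113153206

1113153206


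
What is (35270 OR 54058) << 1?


Step 1: 35270 | 54058 = 56302
Step 2: 56302 << 1 = 112604

112604


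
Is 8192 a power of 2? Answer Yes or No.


0b10000000000000. Only one bit set => Yes

Yes


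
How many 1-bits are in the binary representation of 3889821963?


0b11100111110110011111100100001011 has 20 set bits

20


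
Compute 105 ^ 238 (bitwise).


0b1101001 ^ 0b11101110 = 0b10000111 = 135

135


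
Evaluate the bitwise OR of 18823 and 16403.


0b100100110000111 | 0b100000000010011 = 0b100100110010111 = 18839

18839


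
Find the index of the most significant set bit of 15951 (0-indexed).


0b11111001001111. Highest set bit at position 13

13


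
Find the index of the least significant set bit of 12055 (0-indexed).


0b10111100010111. Lowest set bit at position 0

0


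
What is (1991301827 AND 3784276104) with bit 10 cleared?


Step 1: 1991301827 & 3784276104 = 1619024000
Step 2: 1619024000 & ~(1 << 10) = 1619024000

1619024000


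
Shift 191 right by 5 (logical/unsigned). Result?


0b10111111 >> 5 = 0b101 = 5

5


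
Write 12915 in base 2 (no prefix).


12915 = 11001001110011 in binary

11001001110011


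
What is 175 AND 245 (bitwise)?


0b10101111 & 0b11110101 = 0b10100101 = 165

165


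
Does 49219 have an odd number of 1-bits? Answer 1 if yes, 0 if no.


0b1100000001000011 has 5 ones => parity 1

1


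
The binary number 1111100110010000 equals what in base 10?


1111100110010000 in decimal = 63888

63888


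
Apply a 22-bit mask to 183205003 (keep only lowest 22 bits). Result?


183205003 & 4194303 = 2849931

2849931


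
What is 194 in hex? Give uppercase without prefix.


194 = C2 hex

C2


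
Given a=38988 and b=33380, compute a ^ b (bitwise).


38988 ^ 33380 = 6696

6696


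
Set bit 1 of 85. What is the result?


85 | (1 << 1) = 85 | 2 = 87

87


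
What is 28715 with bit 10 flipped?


28715 ^ (1 << 10) = 28715 ^ 1024 = 29739

29739


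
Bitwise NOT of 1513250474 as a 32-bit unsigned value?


~0b1011010001100100101111010101010 = 0b10100101110011011010000101010101 = 2781716821 (32-bit unsigned)

2781716821


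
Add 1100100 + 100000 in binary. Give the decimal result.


1100100 + 100000 = 10000100 = 132

132


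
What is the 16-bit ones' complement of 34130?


34130 ^ 65535 = 31405

31405


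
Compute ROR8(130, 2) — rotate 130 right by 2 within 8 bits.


Rotate 0b10000010 right by 2 (8-bit) = 0b10100000 = 160

160


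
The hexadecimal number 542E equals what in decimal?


542E hex = 21550 decimal

21550


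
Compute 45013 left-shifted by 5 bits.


0b1010111111010101 << 5 = 0b101011111101010100000 = 1440416

1440416


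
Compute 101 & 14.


0b1100101 & 0b1110 = 0b100 = 4

4


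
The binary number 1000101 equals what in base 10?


1000101 in decimal = 69

69


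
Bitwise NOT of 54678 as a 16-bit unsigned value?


~0b1101010110010110 = 0b10101001101001 = 10857 (16-bit unsigned)

10857


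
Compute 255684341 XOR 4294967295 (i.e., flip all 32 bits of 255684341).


255684341 ^ 4294967295 = 4039282954

4039282954


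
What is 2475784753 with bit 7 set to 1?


2475784753 | (1 << 7) = 2475784753 | 128 = 2475784881

2475784881


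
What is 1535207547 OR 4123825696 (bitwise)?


0b1011011100000010110100001111011 | 0b11110101110011001001011000100000 = 0b11111111110011011111111001111011 = 4291690107

4291690107


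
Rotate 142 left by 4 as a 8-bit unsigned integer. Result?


Rotate 0b10001110 left by 4 (8-bit) = 0b11101000 = 232

232


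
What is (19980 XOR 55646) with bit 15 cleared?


Step 1: 19980 ^ 55646 = 38738
Step 2: 38738 & ~(1 << 15) = 5970

5970


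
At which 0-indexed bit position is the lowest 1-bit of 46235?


0b1011010010011011. Lowest set bit at position 0

0


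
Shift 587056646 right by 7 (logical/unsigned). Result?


0b100010111111011100011000000110 >> 7 = 0b10001011111101110001100 = 4586380

4586380


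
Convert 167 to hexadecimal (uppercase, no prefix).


167 = A7 hex

A7


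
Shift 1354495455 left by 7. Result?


0b1010000101110111111010111011111 << 7 = 0b10100001011101111110101110111110000000 = 173375418240

173375418240


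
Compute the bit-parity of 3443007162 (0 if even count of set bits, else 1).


0b11001101001110000001111010111010 has 17 ones => parity 1

1


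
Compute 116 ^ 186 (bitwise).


0b1110100 ^ 0b10111010 = 0b11001110 = 206

206


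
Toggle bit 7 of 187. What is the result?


187 ^ (1 << 7) = 187 ^ 128 = 59

59


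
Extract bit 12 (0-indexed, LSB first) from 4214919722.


0b11111011001110101001001000101010, position 12 = 1

1


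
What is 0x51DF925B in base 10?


51DF925B hex = 1373606491 decimal

1373606491


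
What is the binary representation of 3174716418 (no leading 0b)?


3174716418 = 10111101001110100101010000000010 in binary

10111101001110100101010000000010


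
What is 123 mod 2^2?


123 & 3 = 3

3


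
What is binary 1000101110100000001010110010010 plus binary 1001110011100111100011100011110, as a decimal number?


1000101110100000001010110010010 + 1001110011100111100011100011110 = 10010100010000111101110010110000 = 2487475376

2487475376


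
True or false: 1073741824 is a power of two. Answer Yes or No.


0b1000000000000000000000000000000. Only one bit set => Yes

Yes


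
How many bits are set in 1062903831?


0b111111010110101010000000010111 has 16 set bits

16


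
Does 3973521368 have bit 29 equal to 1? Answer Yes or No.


0b11101100110101110001111111011000, bit 29 = 1. Yes

Yes


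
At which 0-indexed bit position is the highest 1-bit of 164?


0b10100100. Highest set bit at position 7

7


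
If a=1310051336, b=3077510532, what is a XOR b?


1310051336 ^ 3077510532 = 4185577868

4185577868


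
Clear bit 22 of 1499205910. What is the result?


1499205910 & ~(1 << 22) = 1495011606

1495011606


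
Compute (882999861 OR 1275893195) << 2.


Step 1: 882999861 | 1275893195 = 2091751423
Step 2: 2091751423 << 2 = 8367005692

8367005692


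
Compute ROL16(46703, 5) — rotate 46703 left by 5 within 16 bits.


Rotate 0b1011011001101111 left by 5 (16-bit) = 0b1100110111110110 = 52726

52726


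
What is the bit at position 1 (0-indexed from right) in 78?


0b1001110, position 1 = 1

1


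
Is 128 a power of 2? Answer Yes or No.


0b10000000. Only one bit set => Yes

Yes


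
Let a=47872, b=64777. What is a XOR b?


47872 ^ 64777 = 17929

17929


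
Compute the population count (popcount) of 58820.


0b1110010111000100 has 8 set bits

8


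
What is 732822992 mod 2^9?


732822992 & 511 = 464

464


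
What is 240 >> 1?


0b11110000 >> 1 = 0b1111000 = 120

120


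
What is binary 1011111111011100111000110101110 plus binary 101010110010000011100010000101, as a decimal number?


1011111111011100111000110101110 + 101010110010000011100010000101 = 10001010101101101010101000110011 = 2327226931

2327226931


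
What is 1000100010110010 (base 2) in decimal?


1000100010110010 in decimal = 34994

34994


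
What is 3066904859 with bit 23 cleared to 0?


3066904859 & ~(1 << 23) = 3058516251

3058516251


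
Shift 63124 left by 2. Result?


0b1111011010010100 << 2 = 0b111101101001010000 = 252496

252496


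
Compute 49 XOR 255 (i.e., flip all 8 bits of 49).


49 ^ 255 = 206

206


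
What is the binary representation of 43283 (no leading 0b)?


43283 = 1010100100010011 in binary

1010100100010011


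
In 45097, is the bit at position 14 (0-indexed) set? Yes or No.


0b1011000000101001, bit 14 = 0. No

No


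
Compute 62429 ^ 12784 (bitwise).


0b1111001111011101 ^ 0b11000111110000 = 0b1100001000101101 = 49709

49709


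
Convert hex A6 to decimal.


A6 hex = 166 decimal

166


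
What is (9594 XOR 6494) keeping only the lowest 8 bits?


Step 1: 9594 ^ 6494 = 15396
Step 2: 15396 & 255 = 36

36


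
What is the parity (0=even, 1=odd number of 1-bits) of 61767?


0b1111000101000111 has 9 ones => parity 1

1


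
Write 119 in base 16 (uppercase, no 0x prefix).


119 = 77 hex

77


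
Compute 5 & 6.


0b101 & 0b110 = 0b100 = 4

4


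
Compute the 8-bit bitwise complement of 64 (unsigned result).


~0b1000000 = 0b10111111 = 191 (8-bit unsigned)

191


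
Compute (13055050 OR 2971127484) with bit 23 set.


Step 1: 13055050 | 2971127484 = 2983722750
Step 2: 2983722750 | (1 << 23) = 2983722750 | 8388608 = 2983722750

2983722750


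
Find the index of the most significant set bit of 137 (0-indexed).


0b10001001. Highest set bit at position 7

7


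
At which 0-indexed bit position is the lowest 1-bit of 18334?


0b100011110011110. Lowest set bit at position 1

1


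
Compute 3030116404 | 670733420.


0b10110100100110111110100000110100 | 0b100111111110101001010001101100 = 0b10110111111110111111110001111100 = 3086744700

3086744700


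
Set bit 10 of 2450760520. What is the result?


2450760520 | (1 << 10) = 2450760520 | 1024 = 2450761544

2450761544


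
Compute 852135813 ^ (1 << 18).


852135813 ^ (1 << 18) = 852135813 ^ 262144 = 852397957

852397957


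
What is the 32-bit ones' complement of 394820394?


394820394 ^ 4294967295 = 3900146901

3900146901


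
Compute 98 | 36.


0b1100010 | 0b100100 = 0b1100110 = 102

102


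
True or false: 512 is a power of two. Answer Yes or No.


0b1000000000. Only one bit set => Yes

Yes


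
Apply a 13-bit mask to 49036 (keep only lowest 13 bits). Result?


49036 & 8191 = 8076

8076


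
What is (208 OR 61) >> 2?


Step 1: 208 | 61 = 253
Step 2: 253 >> 2 = 63

63


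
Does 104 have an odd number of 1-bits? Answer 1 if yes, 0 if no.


0b1101000 has 3 ones => parity 1

1


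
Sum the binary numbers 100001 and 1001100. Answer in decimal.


100001 + 1001100 = 1101101 = 109

109


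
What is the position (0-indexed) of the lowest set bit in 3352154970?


0b11000111110011011101001101011010. Lowest set bit at position 1

1


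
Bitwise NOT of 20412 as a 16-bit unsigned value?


~0b100111110111100 = 0b1011000001000011 = 45123 (16-bit unsigned)

45123


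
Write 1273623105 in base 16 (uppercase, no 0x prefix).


1273623105 = 4BE9F241 hex

4BE9F241


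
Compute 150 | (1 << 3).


150 | (1 << 3) = 150 | 8 = 158

158


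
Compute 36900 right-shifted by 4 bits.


0b1001000000100100 >> 4 = 0b100100000010 = 2306

2306


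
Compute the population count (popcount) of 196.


0b11000100 has 3 set bits

3


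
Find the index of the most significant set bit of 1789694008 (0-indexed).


0b1101010101011001001000000111000. Highest set bit at position 30

30


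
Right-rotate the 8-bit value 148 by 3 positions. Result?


Rotate 0b10010100 right by 3 (8-bit) = 0b10010010 = 146

146


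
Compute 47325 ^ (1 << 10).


47325 ^ (1 << 10) = 47325 ^ 1024 = 48349

48349


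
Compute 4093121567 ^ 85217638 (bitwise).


0b11110011111110000001010000011111 ^ 0b101000101000101000101100110 = 0b11110110111011000100010101111001 = 4142679417

4142679417


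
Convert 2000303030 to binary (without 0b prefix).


2000303030 = 1110111001110100011001110110110 in binary

1110111001110100011001110110110


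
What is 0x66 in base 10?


66 hex = 102 decimal

102


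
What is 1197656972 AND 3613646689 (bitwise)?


0b1000111011000101100101110001100 & 0b11010111011000111101111101100001 = 0b1000111011000101100101100000000 = 1197656832

1197656832


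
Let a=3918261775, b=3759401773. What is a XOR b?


3918261775 ^ 3759401773 = 160957730

160957730


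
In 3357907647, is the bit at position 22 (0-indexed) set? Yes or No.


0b11001000001001011001101010111111, bit 22 = 0. No

No


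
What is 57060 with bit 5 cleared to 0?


57060 & ~(1 << 5) = 57028

57028


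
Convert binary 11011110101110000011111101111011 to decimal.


11011110101110000011111101111011 in decimal = 3736616827

3736616827


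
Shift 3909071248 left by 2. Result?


0b11101000111111111011000110010000 << 2 = 0b1110100011111111101100011001000000 = 15636284992

15636284992


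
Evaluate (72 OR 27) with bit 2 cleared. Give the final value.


Step 1: 72 | 27 = 91
Step 2: 91 & ~(1 << 2) = 91

91


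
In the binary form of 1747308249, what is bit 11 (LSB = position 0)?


0b1101000001001011100111011011001, position 11 = 1

1


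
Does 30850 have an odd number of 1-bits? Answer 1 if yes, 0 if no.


0b111100010000010 has 6 ones => parity 0

0


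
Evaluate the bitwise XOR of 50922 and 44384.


0b1100011011101010 ^ 0b1010110101100000 = 0b110101110001010 = 27530

27530


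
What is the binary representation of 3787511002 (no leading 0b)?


3787511002 = 11100001110000001101010011011010 in binary

11100001110000001101010011011010


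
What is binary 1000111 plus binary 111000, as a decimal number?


1000111 + 111000 = 1111111 = 127

127


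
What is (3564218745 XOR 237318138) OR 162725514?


Step 1: 3564218745 ^ 237318138 = 3662972547
Step 2: 3662972547 | 162725514 = 3690397323

3690397323


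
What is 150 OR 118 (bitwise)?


0b10010110 | 0b1110110 = 0b11110110 = 246

246


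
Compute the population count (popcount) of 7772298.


0b11101101001100010001010 has 11 set bits

11


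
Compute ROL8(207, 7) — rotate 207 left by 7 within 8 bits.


Rotate 0b11001111 left by 7 (8-bit) = 0b11100111 = 231

231


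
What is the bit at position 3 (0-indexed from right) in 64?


0b1000000, position 3 = 0

0


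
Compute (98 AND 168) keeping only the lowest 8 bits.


Step 1: 98 & 168 = 32
Step 2: 32 & 255 = 32

32


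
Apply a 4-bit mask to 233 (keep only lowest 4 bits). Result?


233 & 15 = 9

9


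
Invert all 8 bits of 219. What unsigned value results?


219 ^ 255 = 36

36


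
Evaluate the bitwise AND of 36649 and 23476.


0b1000111100101001 & 0b101101110110100 = 0b101100100000 = 2848

2848


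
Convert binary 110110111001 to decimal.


110110111001 in decimal = 3513

3513


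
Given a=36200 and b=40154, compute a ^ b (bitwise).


36200 ^ 40154 = 4530

4530


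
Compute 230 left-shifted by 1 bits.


0b11100110 << 1 = 0b111001100 = 460

460


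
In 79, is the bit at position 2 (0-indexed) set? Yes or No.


0b1001111, bit 2 = 1. Yes

Yes


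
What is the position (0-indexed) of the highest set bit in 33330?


0b1000001000110010. Highest set bit at position 15

15


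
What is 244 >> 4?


0b11110100 >> 4 = 0b1111 = 15

15


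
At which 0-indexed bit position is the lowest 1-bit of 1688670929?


0b1100100101001110001001011010001. Lowest set bit at position 0

0


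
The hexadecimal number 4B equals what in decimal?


4B hex = 75 decimal

75


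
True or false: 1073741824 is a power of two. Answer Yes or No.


0b1000000000000000000000000000000. Only one bit set => Yes

Yes


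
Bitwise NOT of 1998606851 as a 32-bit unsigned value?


~0b1110111001000000101001000000011 = 0b10001000110111111010110111111100 = 2296360444 (32-bit unsigned)

2296360444


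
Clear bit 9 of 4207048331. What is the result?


4207048331 & ~(1 << 9) = 4207047819

4207047819


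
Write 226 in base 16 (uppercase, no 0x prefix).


226 = E2 hex

E2


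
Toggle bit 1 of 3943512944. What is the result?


3943512944 ^ (1 << 1) = 3943512944 ^ 2 = 3943512946

3943512946


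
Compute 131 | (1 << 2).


131 | (1 << 2) = 131 | 4 = 135

135


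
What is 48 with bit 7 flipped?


48 ^ (1 << 7) = 48 ^ 128 = 176

176


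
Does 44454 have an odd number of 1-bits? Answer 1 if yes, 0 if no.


0b1010110110100110 has 9 ones => parity 1

1
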